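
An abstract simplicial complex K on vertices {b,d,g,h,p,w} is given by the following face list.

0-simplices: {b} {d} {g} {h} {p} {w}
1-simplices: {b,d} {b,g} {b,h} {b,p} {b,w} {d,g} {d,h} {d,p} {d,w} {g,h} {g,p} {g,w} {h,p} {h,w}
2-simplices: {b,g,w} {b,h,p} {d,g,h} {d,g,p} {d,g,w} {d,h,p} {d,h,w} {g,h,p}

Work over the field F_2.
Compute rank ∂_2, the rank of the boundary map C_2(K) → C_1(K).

rank∂_2=7

n_0=6 n_1=14 n_2=8  [Z2]
∂1: piv[bd,bg,bh,bp,bw] rk=5  ker:dg,dh,dp,dw,gh,gp,gw,hp,hw
∂2: piv[bgw,bhp,dgh,dgp,dgw,dhp,dhw] rk=7  ker:ghp
rk∂_2=7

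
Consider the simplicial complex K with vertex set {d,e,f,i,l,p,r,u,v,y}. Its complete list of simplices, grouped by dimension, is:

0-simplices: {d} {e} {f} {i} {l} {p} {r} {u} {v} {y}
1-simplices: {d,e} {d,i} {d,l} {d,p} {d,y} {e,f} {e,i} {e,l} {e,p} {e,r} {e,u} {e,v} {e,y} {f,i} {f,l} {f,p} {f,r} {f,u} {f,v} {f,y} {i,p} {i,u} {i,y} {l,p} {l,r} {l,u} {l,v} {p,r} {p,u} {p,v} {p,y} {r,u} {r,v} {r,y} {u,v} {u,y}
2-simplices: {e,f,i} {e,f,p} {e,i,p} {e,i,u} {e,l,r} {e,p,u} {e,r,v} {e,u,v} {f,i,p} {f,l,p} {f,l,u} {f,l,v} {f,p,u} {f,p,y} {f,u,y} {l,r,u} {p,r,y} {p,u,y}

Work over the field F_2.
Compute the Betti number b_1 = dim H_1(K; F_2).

n_0=10 n_1=36 n_2=18  [Z2]
∂1: piv[de,di,dl,dp,dy,ef,er,eu,ev] rk=9  ker:ei,el,ep,ey,fi,fl,fp,fr,fu,fv,fy,ip,iu,iy,lp,lr,lu,lv,pr,pu,pv,py,ru,rv,ry,uv,uy
∂2: piv[efi,efp,eip,eiu,elr,epu,erv,euv,flp,flu,flv,fpu,fpy,fuy,lru,pry] rk=16  ker:fip,puy
b_1=(36−9)−16=11

b_1=11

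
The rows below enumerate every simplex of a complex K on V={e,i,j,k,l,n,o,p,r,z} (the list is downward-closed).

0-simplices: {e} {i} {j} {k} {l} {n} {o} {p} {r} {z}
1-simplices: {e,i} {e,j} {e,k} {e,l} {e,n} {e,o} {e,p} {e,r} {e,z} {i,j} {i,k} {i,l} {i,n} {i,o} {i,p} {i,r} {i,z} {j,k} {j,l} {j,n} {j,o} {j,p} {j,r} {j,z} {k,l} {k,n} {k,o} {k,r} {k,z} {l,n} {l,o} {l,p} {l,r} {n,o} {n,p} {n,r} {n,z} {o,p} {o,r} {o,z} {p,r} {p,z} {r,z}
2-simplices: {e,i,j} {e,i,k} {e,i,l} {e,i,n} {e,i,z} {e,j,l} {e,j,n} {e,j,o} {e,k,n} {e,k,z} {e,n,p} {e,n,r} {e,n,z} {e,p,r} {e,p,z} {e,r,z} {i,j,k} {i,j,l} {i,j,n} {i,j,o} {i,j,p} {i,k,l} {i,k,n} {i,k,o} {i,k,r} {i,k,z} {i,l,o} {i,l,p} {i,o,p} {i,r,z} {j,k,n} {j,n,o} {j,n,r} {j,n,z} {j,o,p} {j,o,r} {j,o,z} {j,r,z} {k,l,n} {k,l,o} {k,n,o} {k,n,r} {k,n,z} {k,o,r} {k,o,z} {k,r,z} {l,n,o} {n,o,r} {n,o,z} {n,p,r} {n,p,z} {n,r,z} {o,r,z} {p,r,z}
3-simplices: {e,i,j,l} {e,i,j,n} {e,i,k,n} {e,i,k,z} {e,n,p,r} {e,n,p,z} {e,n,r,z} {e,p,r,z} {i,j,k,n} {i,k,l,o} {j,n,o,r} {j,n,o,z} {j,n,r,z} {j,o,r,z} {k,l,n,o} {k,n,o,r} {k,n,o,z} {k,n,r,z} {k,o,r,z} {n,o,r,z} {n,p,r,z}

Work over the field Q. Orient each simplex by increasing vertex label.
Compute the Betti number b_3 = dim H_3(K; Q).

n_0=10 n_1=43 n_2=54 n_3=21  [Q]
∂1: piv[ei,ej,ek,el,en,eo,ep,er,ez] rk=9  ker:ij,ik,il,in,io,ip,ir,iz,jk,jl,jn,jo,jp,jr,jz,kl,kn,ko,kr,kz,ln,lo,lp,lr,no,np,nr,nz,op,or,oz,pr,pz,rz
∂2: piv[eij,eik,eil,ein,eiz,ejl,ejn,ejo,ekn,ekz,enp,enr,enz,epr,epz,erz,ijk,ijo,ijp,ikl,iko,ikr,ilo,ilp,iop,irz,jno,jnr,jnz,jor,joz,kln] rk=32  ker:ijl,ijn,ikn,ikz,jkn,jop,jrz,klo,kno,knr,knz,kor,koz,krz,lno,nor,noz,npr,npz,nrz,orz,prz
∂3: piv[eijl,eijn,eikn,eikz,enpr,enpz,enrz,eprz,ijkn,iklo,jnor,jnoz,jnrz,jorz,klno,knor,knoz,knrz] rk=18  ker:korz,norz,nprz
b_3=(21−18)−0=3

b_3=3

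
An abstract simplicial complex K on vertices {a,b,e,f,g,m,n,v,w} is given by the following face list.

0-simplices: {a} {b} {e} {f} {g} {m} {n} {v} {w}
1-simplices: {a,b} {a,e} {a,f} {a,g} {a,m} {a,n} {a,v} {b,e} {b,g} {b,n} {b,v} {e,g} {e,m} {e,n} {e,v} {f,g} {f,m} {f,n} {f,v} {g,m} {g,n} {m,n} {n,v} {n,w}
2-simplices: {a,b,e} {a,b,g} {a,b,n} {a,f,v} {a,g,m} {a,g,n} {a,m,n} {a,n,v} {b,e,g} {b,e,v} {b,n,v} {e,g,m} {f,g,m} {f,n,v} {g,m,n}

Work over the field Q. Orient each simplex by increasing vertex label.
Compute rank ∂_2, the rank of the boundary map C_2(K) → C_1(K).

n_0=9 n_1=24 n_2=15  [Q]
∂1: piv[ab,ae,af,ag,am,an,av,nw] rk=8  ker:be,bg,bn,bv,eg,em,en,ev,fg,fm,fn,fv,gm,gn,mn,nv
∂2: piv[abe,abg,abn,afv,agm,agn,amn,anv,beg,bev,bnv,egm,fgm,fnv] rk=14  ker:gmn
rk∂_2=14

rank∂_2=14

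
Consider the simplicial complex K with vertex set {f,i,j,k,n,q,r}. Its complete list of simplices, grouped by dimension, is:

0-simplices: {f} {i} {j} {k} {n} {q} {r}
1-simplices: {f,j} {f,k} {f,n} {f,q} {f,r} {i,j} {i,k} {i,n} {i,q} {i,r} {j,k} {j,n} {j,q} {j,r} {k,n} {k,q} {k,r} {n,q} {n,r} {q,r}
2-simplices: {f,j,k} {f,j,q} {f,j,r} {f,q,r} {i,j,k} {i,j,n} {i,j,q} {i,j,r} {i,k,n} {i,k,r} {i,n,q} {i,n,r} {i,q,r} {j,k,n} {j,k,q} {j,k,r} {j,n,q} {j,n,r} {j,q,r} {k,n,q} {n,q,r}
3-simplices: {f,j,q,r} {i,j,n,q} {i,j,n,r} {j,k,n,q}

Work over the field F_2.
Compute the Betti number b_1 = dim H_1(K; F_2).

b_1=1

n_0=7 n_1=20 n_2=21 n_3=4  [Z2]
∂1: piv[fj,fk,fn,fq,fr,ij] rk=6  ker:ik,in,iq,ir,jk,jn,jq,jr,kn,kq,kr,nq,nr,qr
∂2: piv[fjk,fjq,fjr,fqr,ijk,ijn,ijq,ijr,ikn,ikr,inq,inr,jkq] rk=13  ker:iqr,jkn,jkr,jnq,jnr,jqr,knq,nqr
∂3: piv[fjqr,ijnq,ijnr,jknq] rk=4
b_1=(20−6)−13=1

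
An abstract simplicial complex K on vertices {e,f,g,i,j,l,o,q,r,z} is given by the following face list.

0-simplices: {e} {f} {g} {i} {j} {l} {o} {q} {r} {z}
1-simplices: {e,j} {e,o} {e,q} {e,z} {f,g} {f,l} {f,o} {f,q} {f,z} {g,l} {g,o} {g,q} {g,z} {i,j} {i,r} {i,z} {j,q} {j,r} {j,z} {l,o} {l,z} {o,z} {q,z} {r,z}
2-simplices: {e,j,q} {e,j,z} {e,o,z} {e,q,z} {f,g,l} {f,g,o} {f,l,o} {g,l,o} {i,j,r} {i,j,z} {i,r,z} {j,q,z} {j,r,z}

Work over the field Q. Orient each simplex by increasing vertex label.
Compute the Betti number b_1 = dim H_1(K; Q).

n_0=10 n_1=24 n_2=13  [Q]
∂1: piv[ej,eo,eq,ez,fg,fl,fo,ij,ir] rk=9  ker:fq,fz,gl,go,gq,gz,iz,jq,jr,jz,lo,lz,oz,qz,rz
∂2: piv[ejq,ejz,eoz,eqz,fgl,fgo,flo,ijr,ijz,irz] rk=10  ker:glo,jqz,jrz
b_1=(24−9)−10=5

b_1=5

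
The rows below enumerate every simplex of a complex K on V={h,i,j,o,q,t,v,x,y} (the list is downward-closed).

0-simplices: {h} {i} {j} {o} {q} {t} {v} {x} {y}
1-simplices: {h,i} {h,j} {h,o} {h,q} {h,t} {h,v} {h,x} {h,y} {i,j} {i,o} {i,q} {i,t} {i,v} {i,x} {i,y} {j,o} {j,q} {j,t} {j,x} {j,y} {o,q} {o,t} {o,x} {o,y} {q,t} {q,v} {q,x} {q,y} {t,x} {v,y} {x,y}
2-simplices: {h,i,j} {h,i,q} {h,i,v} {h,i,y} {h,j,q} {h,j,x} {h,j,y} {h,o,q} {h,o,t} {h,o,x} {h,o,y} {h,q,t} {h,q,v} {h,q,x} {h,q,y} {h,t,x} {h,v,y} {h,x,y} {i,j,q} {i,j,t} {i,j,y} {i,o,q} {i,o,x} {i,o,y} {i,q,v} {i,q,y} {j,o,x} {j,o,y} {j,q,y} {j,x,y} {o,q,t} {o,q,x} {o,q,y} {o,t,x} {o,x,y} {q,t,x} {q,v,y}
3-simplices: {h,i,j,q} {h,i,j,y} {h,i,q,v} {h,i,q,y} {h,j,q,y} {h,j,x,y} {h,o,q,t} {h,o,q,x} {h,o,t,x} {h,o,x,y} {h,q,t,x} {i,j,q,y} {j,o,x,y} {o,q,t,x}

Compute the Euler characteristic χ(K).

n_0=9 n_1=31 n_2=37 n_3=14
χ=+9−31+37−14=1

χ(K)=1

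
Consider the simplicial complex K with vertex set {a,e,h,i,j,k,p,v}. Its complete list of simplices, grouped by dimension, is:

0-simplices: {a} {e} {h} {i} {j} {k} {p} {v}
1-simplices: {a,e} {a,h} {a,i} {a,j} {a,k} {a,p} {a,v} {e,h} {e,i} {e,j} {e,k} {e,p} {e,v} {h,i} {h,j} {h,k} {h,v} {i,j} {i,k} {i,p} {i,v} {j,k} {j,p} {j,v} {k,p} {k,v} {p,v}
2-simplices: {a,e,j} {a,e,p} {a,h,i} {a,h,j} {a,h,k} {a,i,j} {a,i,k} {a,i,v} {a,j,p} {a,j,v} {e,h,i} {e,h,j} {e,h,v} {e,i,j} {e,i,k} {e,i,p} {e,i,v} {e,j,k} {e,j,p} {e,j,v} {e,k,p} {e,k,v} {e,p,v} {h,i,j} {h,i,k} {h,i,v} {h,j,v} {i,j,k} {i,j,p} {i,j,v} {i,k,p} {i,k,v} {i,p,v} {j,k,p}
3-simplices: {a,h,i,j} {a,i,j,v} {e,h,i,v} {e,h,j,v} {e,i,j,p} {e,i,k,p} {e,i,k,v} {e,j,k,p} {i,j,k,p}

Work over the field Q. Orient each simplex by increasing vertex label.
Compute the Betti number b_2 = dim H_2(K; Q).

n_0=8 n_1=27 n_2=34 n_3=9  [Q]
∂1: piv[ae,ah,ai,aj,ak,ap,av] rk=7  ker:eh,ei,ej,ek,ep,ev,hi,hj,hk,hv,ij,ik,ip,iv,jk,jp,jv,kp,kv,pv
∂2: piv[aej,aep,ahi,ahj,ahk,aij,aik,aiv,ajp,ajv,ehi,ehj,ehv,eik,eip,eiv,ejk,ekp,ekv,epv] rk=20  ker:eij,ejp,ejv,hij,hik,hiv,hjv,ijk,ijp,ijv,ikp,ikv,ipv,jkp
∂3: piv[ahij,aijv,ehiv,ehjv,eijp,eikp,eikv,ejkp,ijkp] rk=9
b_2=(34−20)−9=5

b_2=5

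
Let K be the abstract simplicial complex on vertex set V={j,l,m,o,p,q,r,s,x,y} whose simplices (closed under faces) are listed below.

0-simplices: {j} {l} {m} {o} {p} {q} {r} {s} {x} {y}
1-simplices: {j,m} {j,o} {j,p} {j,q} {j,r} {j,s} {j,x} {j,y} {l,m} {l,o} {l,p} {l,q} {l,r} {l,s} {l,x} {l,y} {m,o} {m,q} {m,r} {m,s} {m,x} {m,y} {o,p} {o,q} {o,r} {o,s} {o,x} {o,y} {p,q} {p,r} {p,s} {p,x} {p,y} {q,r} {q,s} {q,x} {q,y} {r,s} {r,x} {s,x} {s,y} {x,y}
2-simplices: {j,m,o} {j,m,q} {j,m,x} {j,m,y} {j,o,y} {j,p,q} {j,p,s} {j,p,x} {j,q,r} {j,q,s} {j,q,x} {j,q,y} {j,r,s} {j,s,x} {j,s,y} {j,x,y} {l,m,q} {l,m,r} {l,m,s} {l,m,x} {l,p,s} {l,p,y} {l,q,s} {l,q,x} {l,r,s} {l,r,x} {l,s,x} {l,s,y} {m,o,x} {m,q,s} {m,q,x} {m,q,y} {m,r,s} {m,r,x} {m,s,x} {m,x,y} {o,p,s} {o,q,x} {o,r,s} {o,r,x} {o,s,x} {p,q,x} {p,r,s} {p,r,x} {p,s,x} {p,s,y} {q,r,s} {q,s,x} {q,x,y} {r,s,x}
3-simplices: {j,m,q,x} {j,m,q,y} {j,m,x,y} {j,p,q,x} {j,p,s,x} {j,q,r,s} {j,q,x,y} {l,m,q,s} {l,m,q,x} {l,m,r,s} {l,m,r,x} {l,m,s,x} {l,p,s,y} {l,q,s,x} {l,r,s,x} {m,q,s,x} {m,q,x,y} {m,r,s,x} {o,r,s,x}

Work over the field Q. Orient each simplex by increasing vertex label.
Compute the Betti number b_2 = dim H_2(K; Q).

b_2=2

n_0=10 n_1=42 n_2=50 n_3=19  [Q]
∂1: piv[jm,jo,jp,jq,jr,js,jx,jy,lm] rk=9  ker:lo,lp,lq,lr,ls,lx,ly,mo,mq,mr,ms,mx,my,op,oq,or,os,ox,oy,pq,pr,ps,px,py,qr,qs,qx,qy,rs,rx,sx,sy,xy
∂2: piv[jmo,jmq,jmx,jmy,joy,jpq,jps,jpx,jqr,jqs,jqx,jqy,jrs,jsx,jsy,jxy,lmq,lmr,lms,lmx,lps,lpy,lqs,lrs,lrx,lsy,mox,ops,oqx,ors,orx,prs] rk=32  ker:lqx,lsx,mqs,mqx,mqy,mrs,mrx,msx,mxy,osx,pqx,prx,psx,psy,qrs,qsx,qxy,rsx
∂3: piv[jmqx,jmqy,jmxy,jpqx,jpsx,jqrs,jqxy,lmqs,lmqx,lmrs,lmrx,lmsx,lpsy,lqsx,lrsx,orsx] rk=16  ker:mqsx,mqxy,mrsx
b_2=(50−32)−16=2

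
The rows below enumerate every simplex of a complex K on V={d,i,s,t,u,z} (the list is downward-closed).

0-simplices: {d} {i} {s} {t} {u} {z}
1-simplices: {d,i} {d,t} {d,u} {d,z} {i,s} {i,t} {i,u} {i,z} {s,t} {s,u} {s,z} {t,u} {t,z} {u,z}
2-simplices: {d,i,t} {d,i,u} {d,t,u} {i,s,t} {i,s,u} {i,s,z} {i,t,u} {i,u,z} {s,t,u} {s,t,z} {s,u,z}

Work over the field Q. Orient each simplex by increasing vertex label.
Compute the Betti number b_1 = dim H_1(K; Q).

b_1=1

n_0=6 n_1=14 n_2=11  [Q]
∂1: piv[di,dt,du,dz,is] rk=5  ker:it,iu,iz,st,su,sz,tu,tz,uz
∂2: piv[dit,diu,dtu,ist,isu,isz,iuz,stz] rk=8  ker:itu,stu,suz
b_1=(14−5)−8=1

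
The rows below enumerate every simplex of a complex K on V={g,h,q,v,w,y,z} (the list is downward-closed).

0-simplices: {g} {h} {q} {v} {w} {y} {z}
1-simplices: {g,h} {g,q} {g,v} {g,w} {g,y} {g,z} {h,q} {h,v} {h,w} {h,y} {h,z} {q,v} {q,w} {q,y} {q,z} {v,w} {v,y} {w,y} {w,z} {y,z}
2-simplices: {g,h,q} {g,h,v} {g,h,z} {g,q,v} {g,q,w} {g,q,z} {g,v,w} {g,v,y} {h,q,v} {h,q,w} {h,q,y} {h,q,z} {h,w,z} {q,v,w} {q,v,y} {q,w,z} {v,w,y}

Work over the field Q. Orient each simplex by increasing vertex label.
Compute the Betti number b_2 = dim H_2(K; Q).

b_2=4

n_0=7 n_1=20 n_2=17  [Q]
∂1: piv[gh,gq,gv,gw,gy,gz] rk=6  ker:hq,hv,hw,hy,hz,qv,qw,qy,qz,vw,vy,wy,wz,yz
∂2: piv[ghq,ghv,ghz,gqv,gqw,gqz,gvw,gvy,hqw,hqy,hwz,qvy,vwy] rk=13  ker:hqv,hqz,qvw,qwz
b_2=(17−13)−0=4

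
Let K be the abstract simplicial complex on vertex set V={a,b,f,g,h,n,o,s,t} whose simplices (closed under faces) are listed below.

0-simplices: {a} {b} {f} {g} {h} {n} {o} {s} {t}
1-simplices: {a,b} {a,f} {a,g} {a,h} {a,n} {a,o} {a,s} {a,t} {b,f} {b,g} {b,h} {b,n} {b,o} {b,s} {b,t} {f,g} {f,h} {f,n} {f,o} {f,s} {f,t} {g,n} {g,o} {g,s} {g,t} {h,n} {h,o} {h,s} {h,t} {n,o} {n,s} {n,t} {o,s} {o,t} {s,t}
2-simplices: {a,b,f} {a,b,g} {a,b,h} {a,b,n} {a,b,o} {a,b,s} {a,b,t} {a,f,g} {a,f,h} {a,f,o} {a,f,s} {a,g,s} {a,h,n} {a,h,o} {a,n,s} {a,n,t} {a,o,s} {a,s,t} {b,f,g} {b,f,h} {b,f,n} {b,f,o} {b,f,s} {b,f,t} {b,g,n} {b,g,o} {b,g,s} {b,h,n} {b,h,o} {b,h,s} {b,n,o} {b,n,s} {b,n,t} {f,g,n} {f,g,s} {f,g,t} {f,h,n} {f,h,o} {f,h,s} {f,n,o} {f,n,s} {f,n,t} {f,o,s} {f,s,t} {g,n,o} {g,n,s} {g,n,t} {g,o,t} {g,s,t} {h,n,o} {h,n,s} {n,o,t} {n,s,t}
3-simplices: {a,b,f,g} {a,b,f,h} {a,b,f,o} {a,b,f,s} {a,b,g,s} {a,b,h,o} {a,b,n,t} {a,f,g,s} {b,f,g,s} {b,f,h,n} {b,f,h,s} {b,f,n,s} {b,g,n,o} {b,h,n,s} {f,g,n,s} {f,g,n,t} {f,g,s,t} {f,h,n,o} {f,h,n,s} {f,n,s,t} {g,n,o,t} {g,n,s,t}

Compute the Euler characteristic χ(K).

χ(K)=5

n_0=9 n_1=35 n_2=53 n_3=22
χ=+9−35+53−22=5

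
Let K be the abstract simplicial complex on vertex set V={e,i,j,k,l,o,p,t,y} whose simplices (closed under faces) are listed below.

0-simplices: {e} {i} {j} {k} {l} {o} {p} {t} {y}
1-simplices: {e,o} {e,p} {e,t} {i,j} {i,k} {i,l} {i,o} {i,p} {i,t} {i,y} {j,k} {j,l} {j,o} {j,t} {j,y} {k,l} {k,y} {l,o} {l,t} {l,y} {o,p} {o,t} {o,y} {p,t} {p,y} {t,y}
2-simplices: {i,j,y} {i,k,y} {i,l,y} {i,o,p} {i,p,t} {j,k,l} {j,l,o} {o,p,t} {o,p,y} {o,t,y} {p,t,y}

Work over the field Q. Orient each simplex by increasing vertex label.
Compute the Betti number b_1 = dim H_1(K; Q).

b_1=8

n_0=9 n_1=26 n_2=11  [Q]
∂1: piv[eo,ep,et,ij,ik,il,io,iy] rk=8  ker:ip,it,jk,jl,jo,jt,jy,kl,ky,lo,lt,ly,op,ot,oy,pt,py,ty
∂2: piv[ijy,iky,ily,iop,ipt,jkl,jlo,opt,opy,oty] rk=10  ker:pty
b_1=(26−8)−10=8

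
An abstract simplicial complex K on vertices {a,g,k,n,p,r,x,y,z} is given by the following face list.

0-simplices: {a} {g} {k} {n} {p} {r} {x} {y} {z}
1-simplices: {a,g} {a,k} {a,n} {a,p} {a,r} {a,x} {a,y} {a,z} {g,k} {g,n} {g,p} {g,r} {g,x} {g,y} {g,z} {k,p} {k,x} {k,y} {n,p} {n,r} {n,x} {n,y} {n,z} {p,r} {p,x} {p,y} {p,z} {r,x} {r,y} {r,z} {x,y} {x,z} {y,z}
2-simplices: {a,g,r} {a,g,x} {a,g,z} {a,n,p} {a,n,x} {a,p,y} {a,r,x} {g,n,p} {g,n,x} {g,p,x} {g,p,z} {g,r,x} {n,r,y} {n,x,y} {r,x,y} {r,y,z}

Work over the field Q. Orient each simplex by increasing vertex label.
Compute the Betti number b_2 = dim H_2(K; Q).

n_0=9 n_1=33 n_2=16  [Q]
∂1: piv[ag,ak,an,ap,ar,ax,ay,az] rk=8  ker:gk,gn,gp,gr,gx,gy,gz,kp,kx,ky,np,nr,nx,ny,nz,pr,px,py,pz,rx,ry,rz,xy,xz,yz
∂2: piv[agr,agx,agz,anp,anx,apy,arx,gnp,gnx,gpx,gpz,nry,nxy,rxy,ryz] rk=15  ker:grx
b_2=(16−15)−0=1

b_2=1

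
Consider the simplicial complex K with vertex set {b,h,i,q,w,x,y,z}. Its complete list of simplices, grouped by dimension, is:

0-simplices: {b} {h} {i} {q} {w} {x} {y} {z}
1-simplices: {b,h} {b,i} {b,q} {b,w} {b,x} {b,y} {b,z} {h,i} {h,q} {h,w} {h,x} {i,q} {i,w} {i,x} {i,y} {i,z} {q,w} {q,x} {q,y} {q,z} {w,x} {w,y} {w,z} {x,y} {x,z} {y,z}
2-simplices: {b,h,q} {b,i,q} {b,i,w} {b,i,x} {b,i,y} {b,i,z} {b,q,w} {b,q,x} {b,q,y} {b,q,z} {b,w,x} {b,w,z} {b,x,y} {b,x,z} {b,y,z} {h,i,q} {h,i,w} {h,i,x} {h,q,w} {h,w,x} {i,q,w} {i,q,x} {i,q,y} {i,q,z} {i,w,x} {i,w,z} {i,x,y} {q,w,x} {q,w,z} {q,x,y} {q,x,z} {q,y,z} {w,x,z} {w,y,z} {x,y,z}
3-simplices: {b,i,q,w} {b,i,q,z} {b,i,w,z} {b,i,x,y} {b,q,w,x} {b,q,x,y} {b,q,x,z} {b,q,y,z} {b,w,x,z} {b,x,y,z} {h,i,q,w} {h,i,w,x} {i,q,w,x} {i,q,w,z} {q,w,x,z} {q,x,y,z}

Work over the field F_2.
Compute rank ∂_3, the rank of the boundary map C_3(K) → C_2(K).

rank∂_3=14

n_0=8 n_1=26 n_2=35 n_3=16  [Z2]
∂1: piv[bh,bi,bq,bw,bx,by,bz] rk=7  ker:hi,hq,hw,hx,iq,iw,ix,iy,iz,qw,qx,qy,qz,wx,wy,wz,xy,xz,yz
∂2: piv[bhq,biq,biw,bix,biy,biz,bqw,bqx,bqy,bqz,bwx,bwz,bxy,bxz,byz,hiq,hiw,hix,wyz] rk=19  ker:hqw,hwx,iqw,iqx,iqy,iqz,iwx,iwz,ixy,qwx,qwz,qxy,qxz,qyz,wxz,xyz
∂3: piv[biqw,biqz,biwz,bixy,bqwx,bqxy,bqxz,bqyz,bwxz,bxyz,hiqw,hiwx,iqwx,iqwz] rk=14  ker:qwxz,qxyz
rk∂_3=14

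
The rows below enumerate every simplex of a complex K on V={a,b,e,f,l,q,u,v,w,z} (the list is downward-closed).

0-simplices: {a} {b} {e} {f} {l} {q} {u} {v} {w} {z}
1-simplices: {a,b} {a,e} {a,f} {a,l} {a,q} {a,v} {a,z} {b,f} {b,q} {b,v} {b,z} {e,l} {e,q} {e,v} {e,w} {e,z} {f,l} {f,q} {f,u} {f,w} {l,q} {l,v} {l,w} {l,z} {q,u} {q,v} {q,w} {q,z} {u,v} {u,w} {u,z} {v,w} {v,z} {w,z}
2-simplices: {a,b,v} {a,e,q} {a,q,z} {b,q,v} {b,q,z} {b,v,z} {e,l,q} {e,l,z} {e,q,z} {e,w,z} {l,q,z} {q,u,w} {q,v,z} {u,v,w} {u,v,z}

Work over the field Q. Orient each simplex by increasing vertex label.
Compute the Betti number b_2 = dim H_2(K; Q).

b_2=2

n_0=10 n_1=34 n_2=15  [Q]
∂1: piv[ab,ae,af,al,aq,av,az,ew,fu] rk=9  ker:bf,bq,bv,bz,el,eq,ev,ez,fl,fq,fw,lq,lv,lw,lz,qu,qv,qw,qz,uv,uw,uz,vw,vz,wz
∂2: piv[abv,aeq,aqz,bqv,bqz,bvz,elq,elz,eqz,ewz,quw,uvw,uvz] rk=13  ker:lqz,qvz
b_2=(15−13)−0=2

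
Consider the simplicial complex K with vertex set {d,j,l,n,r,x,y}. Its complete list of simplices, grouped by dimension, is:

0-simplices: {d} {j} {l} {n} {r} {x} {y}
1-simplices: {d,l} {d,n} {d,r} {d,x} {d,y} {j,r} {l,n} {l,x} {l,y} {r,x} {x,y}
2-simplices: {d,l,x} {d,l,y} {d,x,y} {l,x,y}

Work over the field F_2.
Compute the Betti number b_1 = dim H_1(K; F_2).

n_0=7 n_1=11 n_2=4  [Z2]
∂1: piv[dl,dn,dr,dx,dy,jr] rk=6  ker:ln,lx,ly,rx,xy
∂2: piv[dlx,dly,dxy] rk=3  ker:lxy
b_1=(11−6)−3=2

b_1=2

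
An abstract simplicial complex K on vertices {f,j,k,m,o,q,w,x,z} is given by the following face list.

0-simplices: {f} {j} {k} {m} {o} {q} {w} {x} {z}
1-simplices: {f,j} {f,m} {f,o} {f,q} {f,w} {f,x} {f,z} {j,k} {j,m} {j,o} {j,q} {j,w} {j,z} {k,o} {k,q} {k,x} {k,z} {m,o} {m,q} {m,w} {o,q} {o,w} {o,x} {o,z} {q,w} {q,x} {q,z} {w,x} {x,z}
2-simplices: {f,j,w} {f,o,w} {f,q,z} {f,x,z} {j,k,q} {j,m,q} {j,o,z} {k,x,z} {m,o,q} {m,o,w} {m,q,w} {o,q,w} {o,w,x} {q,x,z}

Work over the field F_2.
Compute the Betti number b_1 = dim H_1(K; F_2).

n_0=9 n_1=29 n_2=14  [Z2]
∂1: piv[fj,fm,fo,fq,fw,fx,fz,jk] rk=8  ker:jm,jo,jq,jw,jz,ko,kq,kx,kz,mo,mq,mw,oq,ow,ox,oz,qw,qx,qz,wx,xz
∂2: piv[fjw,fow,fqz,fxz,jkq,jmq,joz,kxz,moq,mow,mqw,owx,qxz] rk=13  ker:oqw
b_1=(29−8)−13=8

b_1=8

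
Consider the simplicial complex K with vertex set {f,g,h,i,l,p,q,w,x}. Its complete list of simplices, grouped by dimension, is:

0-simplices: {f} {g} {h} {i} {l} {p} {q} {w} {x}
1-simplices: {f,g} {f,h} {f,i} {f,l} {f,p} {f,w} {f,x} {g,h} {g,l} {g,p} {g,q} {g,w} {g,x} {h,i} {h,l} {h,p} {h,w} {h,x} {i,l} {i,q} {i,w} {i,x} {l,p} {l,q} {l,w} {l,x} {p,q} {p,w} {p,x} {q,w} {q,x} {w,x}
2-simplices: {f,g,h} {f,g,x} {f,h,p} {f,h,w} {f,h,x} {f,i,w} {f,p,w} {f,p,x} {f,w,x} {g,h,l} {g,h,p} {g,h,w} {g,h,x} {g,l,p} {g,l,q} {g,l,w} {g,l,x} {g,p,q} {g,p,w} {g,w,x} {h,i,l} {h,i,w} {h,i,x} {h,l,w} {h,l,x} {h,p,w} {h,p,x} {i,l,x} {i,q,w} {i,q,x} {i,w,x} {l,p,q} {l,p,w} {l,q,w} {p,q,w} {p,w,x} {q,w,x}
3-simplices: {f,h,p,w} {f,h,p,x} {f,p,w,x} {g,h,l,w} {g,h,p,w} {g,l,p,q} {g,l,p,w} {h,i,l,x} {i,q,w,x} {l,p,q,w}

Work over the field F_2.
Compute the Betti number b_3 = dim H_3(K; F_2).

n_0=9 n_1=32 n_2=37 n_3=10  [Z2]
∂1: piv[fg,fh,fi,fl,fp,fw,fx,gq] rk=8  ker:gh,gl,gp,gw,gx,hi,hl,hp,hw,hx,il,iq,iw,ix,lp,lq,lw,lx,pq,pw,px,qw,qx,wx
∂2: piv[fgh,fgx,fhp,fhw,fhx,fiw,fpw,fpx,fwx,ghl,ghp,ghw,glp,glq,glw,glx,gpq,hil,hiw,hix,iqw,iqx,lqw] rk=23  ker:ghx,gpw,gwx,hlw,hlx,hpw,hpx,ilx,iwx,lpq,lpw,pqw,pwx,qwx
∂3: piv[fhpw,fhpx,fpwx,ghlw,ghpw,glpq,glpw,hilx,iqwx,lpqw] rk=10
b_3=(10−10)−0=0

b_3=0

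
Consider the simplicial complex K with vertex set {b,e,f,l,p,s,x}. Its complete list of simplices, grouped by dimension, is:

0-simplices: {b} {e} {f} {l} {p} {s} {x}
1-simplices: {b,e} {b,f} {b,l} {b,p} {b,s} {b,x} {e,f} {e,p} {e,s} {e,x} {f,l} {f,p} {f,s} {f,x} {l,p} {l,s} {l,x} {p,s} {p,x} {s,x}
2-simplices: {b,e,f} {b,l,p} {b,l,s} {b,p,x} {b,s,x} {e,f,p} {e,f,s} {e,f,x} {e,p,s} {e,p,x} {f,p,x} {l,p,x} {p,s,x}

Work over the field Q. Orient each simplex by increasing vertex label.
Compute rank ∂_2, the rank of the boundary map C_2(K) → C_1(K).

n_0=7 n_1=20 n_2=13  [Q]
∂1: piv[be,bf,bl,bp,bs,bx] rk=6  ker:ef,ep,es,ex,fl,fp,fs,fx,lp,ls,lx,ps,px,sx
∂2: piv[bef,blp,bls,bpx,bsx,efp,efs,efx,eps,epx,lpx,psx] rk=12  ker:fpx
rk∂_2=12

rank∂_2=12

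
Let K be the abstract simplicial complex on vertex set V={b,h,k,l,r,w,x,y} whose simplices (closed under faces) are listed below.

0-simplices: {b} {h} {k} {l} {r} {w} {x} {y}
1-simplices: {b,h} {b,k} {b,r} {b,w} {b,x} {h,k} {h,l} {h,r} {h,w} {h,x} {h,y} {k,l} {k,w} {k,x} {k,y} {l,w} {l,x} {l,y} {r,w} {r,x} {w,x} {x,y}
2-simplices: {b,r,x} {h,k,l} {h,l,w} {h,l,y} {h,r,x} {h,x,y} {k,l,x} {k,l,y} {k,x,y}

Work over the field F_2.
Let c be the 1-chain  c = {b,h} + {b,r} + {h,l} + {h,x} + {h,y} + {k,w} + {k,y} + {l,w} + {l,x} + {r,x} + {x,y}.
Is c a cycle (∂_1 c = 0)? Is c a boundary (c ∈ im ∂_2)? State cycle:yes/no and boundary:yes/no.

cycle:no boundary:no

n_0=8 n_1=22 n_2=9  [Z2]
∂1: piv[bh,bk,br,bw,bx,hl,hy] rk=7  ker:hk,hr,hw,hx,kl,kw,kx,ky,lw,lx,ly,rw,rx,wx,xy
∂2: piv[brx,hkl,hlw,hly,hrx,hxy,klx,kly,kxy] rk=9
∂1c = {l} + {y}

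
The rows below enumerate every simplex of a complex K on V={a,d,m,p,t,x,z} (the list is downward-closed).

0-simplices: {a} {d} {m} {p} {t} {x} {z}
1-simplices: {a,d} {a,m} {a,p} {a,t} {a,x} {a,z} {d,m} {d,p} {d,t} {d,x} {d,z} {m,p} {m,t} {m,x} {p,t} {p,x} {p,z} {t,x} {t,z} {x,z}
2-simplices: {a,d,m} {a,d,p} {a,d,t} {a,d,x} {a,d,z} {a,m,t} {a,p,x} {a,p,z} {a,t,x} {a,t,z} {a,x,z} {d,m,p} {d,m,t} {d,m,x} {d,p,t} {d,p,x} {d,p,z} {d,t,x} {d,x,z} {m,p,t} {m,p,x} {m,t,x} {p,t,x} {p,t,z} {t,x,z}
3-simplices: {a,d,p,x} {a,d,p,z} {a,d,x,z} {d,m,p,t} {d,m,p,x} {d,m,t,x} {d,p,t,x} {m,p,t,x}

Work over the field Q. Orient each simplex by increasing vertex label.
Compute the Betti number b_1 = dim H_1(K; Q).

b_1=0

n_0=7 n_1=20 n_2=25 n_3=8  [Q]
∂1: piv[ad,am,ap,at,ax,az] rk=6  ker:dm,dp,dt,dx,dz,mp,mt,mx,pt,px,pz,tx,tz,xz
∂2: piv[adm,adp,adt,adx,adz,amt,apx,apz,atx,atz,axz,dmp,dmx,dpt] rk=14  ker:dmt,dpx,dpz,dtx,dxz,mpt,mpx,mtx,ptx,ptz,txz
∂3: piv[adpx,adpz,adxz,dmpt,dmpx,dmtx,dptx] rk=7  ker:mptx
b_1=(20−6)−14=0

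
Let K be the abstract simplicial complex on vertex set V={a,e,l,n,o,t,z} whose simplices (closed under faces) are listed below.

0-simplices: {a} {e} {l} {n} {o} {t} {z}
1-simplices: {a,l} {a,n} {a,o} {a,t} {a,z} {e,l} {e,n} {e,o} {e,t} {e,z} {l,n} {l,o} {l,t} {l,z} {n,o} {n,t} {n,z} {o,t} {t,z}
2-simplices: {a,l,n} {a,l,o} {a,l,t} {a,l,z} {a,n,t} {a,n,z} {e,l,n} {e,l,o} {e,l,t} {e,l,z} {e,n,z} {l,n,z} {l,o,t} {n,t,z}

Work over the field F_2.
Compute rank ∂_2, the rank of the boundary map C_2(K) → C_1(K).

rank∂_2=12

n_0=7 n_1=19 n_2=14  [Z2]
∂1: piv[al,an,ao,at,az,el] rk=6  ker:en,eo,et,ez,ln,lo,lt,lz,no,nt,nz,ot,tz
∂2: piv[aln,alo,alt,alz,ant,anz,eln,elo,elt,elz,lot,ntz] rk=12  ker:enz,lnz
rk∂_2=12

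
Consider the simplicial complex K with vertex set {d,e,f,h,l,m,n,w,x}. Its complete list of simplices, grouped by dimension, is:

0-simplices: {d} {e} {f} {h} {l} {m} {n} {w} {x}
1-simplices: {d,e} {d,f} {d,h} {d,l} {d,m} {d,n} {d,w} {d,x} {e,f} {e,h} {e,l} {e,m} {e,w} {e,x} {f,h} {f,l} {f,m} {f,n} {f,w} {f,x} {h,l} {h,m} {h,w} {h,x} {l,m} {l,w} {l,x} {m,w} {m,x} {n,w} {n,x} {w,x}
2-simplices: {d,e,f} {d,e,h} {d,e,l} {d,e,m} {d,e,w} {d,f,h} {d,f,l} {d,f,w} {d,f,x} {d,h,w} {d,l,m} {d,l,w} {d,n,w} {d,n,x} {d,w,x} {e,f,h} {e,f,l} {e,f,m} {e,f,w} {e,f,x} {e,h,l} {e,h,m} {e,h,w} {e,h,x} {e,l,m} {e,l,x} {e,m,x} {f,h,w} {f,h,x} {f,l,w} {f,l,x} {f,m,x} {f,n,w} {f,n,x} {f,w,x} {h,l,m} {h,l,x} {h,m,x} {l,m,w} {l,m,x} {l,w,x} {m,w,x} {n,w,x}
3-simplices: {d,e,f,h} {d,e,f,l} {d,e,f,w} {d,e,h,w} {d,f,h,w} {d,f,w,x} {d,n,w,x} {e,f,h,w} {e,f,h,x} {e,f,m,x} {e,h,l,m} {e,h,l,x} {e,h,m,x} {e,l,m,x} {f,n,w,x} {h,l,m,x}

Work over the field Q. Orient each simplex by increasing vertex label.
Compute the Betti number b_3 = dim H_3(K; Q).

b_3=2

n_0=9 n_1=32 n_2=43 n_3=16  [Q]
∂1: piv[de,df,dh,dl,dm,dn,dw,dx] rk=8  ker:ef,eh,el,em,ew,ex,fh,fl,fm,fn,fw,fx,hl,hm,hw,hx,lm,lw,lx,mw,mx,nw,nx,wx
∂2: piv[def,deh,del,dem,dew,dfh,dfl,dfw,dfx,dhw,dlm,dlw,dnw,dnx,dwx,efm,efx,ehl,ehm,ehx,elx,emx,fnw,lmw] rk=24  ker:efh,efl,efw,ehw,elm,fhw,fhx,flw,flx,fmx,fnx,fwx,hlm,hlx,hmx,lmx,lwx,mwx,nwx
∂3: piv[defh,defl,defw,dehw,dfhw,dfwx,dnwx,efhx,efmx,ehlm,ehlx,ehmx,elmx,fnwx] rk=14  ker:efhw,hlmx
b_3=(16−14)−0=2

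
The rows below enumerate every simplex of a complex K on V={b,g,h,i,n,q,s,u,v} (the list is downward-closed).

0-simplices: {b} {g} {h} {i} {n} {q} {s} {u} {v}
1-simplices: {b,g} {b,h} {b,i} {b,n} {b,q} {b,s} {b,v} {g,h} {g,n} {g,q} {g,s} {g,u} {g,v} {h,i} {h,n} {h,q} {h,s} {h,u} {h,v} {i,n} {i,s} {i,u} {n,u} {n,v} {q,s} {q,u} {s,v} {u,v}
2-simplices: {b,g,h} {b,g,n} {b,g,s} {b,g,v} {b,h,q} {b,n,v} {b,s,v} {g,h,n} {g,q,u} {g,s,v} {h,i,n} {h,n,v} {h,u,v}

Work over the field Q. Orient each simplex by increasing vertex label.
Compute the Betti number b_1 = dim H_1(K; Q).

n_0=9 n_1=28 n_2=13  [Q]
∂1: piv[bg,bh,bi,bn,bq,bs,bv,gu] rk=8  ker:gh,gn,gq,gs,gv,hi,hn,hq,hs,hu,hv,in,is,iu,nu,nv,qs,qu,sv,uv
∂2: piv[bgh,bgn,bgs,bgv,bhq,bnv,bsv,ghn,gqu,hin,hnv,huv] rk=12  ker:gsv
b_1=(28−8)−12=8

b_1=8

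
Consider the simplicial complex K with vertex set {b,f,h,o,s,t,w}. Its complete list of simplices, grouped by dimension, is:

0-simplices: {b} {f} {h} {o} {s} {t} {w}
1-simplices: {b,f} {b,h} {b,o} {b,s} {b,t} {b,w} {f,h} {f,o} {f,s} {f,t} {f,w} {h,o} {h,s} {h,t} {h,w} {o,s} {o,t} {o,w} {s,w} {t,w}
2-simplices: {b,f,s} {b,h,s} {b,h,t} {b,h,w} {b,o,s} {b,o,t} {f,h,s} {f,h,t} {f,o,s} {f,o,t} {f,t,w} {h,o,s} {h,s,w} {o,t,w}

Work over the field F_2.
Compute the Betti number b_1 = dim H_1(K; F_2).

b_1=1

n_0=7 n_1=20 n_2=14  [Z2]
∂1: piv[bf,bh,bo,bs,bt,bw] rk=6  ker:fh,fo,fs,ft,fw,ho,hs,ht,hw,os,ot,ow,sw,tw
∂2: piv[bfs,bhs,bht,bhw,bos,bot,fhs,fht,fos,ftw,hos,hsw,otw] rk=13  ker:fot
b_1=(20−6)−13=1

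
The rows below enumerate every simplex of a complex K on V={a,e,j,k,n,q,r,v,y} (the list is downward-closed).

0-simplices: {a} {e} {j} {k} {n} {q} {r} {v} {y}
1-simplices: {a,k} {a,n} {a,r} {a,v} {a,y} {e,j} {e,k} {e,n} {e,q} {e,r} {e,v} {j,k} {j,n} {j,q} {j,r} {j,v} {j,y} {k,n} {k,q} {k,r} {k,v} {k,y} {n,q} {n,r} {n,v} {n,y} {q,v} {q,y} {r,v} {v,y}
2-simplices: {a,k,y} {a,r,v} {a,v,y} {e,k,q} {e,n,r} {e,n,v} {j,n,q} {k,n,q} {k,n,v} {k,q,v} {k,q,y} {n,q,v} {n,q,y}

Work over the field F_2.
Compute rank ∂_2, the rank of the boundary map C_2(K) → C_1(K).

n_0=9 n_1=30 n_2=13  [Z2]
∂1: piv[ak,an,ar,av,ay,ej,ek,eq] rk=8  ker:en,er,ev,jk,jn,jq,jr,jv,jy,kn,kq,kr,kv,ky,nq,nr,nv,ny,qv,qy,rv,vy
∂2: piv[aky,arv,avy,ekq,enr,env,jnq,knq,knv,kqv,kqy,nqy] rk=12  ker:nqv
rk∂_2=12

rank∂_2=12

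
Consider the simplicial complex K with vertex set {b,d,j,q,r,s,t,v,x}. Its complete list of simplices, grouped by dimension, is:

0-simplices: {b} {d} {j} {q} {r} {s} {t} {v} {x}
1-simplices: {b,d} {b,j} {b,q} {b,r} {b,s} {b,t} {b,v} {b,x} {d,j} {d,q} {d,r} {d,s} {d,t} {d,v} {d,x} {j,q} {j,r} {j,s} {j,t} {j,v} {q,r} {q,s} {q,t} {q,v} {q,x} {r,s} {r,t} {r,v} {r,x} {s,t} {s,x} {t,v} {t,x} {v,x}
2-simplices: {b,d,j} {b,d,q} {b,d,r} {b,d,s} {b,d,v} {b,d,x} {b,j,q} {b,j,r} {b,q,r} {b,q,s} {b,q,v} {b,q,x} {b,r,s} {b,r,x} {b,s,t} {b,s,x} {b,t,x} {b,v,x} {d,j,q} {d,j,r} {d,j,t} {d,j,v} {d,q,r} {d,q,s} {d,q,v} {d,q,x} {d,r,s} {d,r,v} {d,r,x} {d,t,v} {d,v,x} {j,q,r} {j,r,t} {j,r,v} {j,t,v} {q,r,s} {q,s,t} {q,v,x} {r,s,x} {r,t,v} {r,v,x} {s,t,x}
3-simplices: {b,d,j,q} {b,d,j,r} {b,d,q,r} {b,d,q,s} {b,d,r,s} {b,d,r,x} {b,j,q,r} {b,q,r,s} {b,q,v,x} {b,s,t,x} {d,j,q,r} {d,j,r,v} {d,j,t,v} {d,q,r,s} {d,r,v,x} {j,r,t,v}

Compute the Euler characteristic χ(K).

n_0=9 n_1=34 n_2=42 n_3=16
χ=+9−34+42−16=1

χ(K)=1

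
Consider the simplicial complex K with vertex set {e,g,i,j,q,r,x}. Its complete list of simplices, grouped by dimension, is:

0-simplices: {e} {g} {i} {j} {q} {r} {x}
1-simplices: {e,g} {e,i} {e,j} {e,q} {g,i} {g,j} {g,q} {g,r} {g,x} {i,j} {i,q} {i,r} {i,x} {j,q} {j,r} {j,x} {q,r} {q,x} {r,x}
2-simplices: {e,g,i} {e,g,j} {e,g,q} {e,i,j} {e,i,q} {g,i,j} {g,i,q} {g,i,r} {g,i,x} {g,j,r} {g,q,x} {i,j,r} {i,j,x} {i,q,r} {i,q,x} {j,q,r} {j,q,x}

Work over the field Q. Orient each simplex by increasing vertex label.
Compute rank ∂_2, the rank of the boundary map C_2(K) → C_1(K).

rank∂_2=12

n_0=7 n_1=19 n_2=17  [Q]
∂1: piv[eg,ei,ej,eq,gr,gx] rk=6  ker:gi,gj,gq,ij,iq,ir,ix,jq,jr,jx,qr,qx,rx
∂2: piv[egi,egj,egq,eij,eiq,gir,gix,gjr,gqx,ijx,iqr,jqr] rk=12  ker:gij,giq,ijr,iqx,jqx
rk∂_2=12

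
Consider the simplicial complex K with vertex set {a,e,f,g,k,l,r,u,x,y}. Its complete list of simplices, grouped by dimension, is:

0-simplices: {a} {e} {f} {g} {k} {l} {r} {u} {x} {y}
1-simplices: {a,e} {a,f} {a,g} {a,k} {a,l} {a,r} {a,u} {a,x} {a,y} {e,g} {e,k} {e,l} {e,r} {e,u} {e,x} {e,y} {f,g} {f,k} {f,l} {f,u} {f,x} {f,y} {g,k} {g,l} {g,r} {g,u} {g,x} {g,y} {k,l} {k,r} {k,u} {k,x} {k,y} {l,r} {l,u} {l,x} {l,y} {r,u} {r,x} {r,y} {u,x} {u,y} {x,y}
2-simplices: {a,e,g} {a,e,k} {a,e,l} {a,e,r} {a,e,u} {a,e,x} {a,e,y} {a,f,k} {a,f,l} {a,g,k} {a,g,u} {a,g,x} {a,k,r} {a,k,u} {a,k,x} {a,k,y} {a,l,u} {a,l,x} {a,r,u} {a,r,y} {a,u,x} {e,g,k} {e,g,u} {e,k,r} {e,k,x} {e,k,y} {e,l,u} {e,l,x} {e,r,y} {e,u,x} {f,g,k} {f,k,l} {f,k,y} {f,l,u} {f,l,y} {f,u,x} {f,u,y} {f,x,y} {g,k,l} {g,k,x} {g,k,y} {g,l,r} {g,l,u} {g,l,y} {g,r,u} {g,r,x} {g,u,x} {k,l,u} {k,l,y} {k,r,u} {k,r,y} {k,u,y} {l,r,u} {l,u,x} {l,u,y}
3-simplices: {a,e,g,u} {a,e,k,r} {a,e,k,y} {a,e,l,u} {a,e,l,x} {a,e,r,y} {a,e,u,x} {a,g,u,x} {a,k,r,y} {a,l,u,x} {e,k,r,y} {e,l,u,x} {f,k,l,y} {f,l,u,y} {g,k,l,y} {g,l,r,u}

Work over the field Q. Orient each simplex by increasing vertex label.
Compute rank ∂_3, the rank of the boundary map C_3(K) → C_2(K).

rank∂_3=14

n_0=10 n_1=43 n_2=55 n_3=16  [Q]
∂1: piv[ae,af,ag,ak,al,ar,au,ax,ay] rk=9  ker:eg,ek,el,er,eu,ex,ey,fg,fk,fl,fu,fx,fy,gk,gl,gr,gu,gx,gy,kl,kr,ku,kx,ky,lr,lu,lx,ly,ru,rx,ry,ux,uy,xy
∂2: piv[aeg,aek,ael,aer,aeu,aex,aey,afk,afl,agk,agu,agx,akr,aku,akx,aky,alu,alx,aru,ary,aux,fgk,fkl,fky,flu,fly,fux,fuy,fxy,gkl,gky,glr,gru,grx] rk=34  ker:egk,egu,ekr,ekx,eky,elu,elx,ery,eux,gkx,glu,gly,gux,klu,kly,kru,kry,kuy,lru,lux,luy
∂3: piv[aegu,aekr,aeky,aelu,aelx,aery,aeux,agux,akry,alux,fkly,fluy,gkly,glru] rk=14  ker:ekry,elux
rk∂_3=14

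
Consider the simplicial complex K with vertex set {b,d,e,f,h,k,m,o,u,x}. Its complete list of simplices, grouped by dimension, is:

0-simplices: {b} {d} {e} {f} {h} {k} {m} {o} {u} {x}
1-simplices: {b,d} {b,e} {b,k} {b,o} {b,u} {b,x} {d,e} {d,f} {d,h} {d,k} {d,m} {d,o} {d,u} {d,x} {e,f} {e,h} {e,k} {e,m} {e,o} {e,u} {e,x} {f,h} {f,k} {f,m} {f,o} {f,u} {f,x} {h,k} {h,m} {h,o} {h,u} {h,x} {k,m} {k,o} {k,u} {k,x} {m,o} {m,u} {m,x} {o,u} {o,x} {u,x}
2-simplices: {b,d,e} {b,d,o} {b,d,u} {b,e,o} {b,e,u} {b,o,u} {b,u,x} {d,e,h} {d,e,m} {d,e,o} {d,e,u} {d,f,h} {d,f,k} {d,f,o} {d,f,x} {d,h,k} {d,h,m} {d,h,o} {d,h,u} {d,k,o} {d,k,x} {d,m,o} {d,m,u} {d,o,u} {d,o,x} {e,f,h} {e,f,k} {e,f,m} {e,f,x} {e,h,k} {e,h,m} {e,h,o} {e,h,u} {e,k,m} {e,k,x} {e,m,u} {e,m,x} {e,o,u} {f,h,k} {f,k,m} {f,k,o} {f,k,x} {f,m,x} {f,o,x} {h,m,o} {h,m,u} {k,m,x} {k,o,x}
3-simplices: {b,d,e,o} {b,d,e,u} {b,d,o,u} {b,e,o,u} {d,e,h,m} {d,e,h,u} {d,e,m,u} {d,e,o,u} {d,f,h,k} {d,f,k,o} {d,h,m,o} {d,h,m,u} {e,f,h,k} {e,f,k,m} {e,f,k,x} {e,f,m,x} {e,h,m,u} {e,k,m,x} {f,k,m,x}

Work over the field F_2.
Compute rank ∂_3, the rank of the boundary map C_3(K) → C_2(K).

rank∂_3=16

n_0=10 n_1=42 n_2=48 n_3=19  [Z2]
∂1: piv[bd,be,bk,bo,bu,bx,df,dh,dm] rk=9  ker:de,dk,do,du,dx,ef,eh,ek,em,eo,eu,ex,fh,fk,fm,fo,fu,fx,hk,hm,ho,hu,hx,km,ko,ku,kx,mo,mu,mx,ou,ox,ux
∂2: piv[bde,bdo,bdu,beo,beu,bou,bux,deh,dem,dfh,dfk,dfo,dfx,dhk,dhm,dho,dhu,dko,dkx,dmo,dmu,dox,efh,efk,efm,efx,ekm,emx] rk=28  ker:deo,deu,dou,ehk,ehm,eho,ehu,ekx,emu,eou,fhk,fkm,fko,fkx,fmx,fox,hmo,hmu,kmx,kox
∂3: piv[bdeo,bdeu,bdou,beou,dehm,dehu,demu,dfhk,dfko,dhmo,dhmu,efhk,efkm,efkx,efmx,ekmx] rk=16  ker:deou,ehmu,fkmx
rk∂_3=16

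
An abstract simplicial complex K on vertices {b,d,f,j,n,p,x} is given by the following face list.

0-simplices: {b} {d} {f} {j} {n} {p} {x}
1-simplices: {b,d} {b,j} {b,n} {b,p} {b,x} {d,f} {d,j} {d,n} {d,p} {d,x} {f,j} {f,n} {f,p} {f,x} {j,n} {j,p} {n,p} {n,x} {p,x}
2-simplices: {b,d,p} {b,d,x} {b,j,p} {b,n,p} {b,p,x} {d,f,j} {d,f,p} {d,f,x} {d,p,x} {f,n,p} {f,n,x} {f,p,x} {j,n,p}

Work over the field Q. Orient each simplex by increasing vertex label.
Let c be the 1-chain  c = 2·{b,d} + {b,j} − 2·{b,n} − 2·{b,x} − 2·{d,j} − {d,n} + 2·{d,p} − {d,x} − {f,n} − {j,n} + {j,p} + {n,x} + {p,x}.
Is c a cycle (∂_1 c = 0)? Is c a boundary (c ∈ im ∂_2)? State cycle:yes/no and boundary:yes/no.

cycle:no boundary:no

n_0=7 n_1=19 n_2=13  [Q]
∂1: piv[bd,bj,bn,bp,bx,df] rk=6  ker:dj,dn,dp,dx,fj,fn,fp,fx,jn,jp,np,nx,px
∂2: piv[bdp,bdx,bjp,bnp,bpx,dfj,dfp,dfx,fnp,fnx,jnp] rk=11  ker:dpx,fpx
∂1c = {b} + 4·{d} + {f} − {j} − 6·{n} + 2·{p} − {x}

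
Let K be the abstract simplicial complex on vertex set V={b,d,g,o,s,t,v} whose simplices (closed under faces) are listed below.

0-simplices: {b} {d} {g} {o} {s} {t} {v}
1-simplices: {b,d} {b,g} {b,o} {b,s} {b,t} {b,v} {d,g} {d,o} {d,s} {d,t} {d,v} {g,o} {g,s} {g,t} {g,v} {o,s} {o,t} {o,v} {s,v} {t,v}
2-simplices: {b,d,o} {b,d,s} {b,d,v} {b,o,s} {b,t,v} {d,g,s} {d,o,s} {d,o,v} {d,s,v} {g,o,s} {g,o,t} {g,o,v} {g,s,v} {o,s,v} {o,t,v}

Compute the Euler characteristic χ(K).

χ(K)=2

n_0=7 n_1=20 n_2=15
χ=+7−20+15=2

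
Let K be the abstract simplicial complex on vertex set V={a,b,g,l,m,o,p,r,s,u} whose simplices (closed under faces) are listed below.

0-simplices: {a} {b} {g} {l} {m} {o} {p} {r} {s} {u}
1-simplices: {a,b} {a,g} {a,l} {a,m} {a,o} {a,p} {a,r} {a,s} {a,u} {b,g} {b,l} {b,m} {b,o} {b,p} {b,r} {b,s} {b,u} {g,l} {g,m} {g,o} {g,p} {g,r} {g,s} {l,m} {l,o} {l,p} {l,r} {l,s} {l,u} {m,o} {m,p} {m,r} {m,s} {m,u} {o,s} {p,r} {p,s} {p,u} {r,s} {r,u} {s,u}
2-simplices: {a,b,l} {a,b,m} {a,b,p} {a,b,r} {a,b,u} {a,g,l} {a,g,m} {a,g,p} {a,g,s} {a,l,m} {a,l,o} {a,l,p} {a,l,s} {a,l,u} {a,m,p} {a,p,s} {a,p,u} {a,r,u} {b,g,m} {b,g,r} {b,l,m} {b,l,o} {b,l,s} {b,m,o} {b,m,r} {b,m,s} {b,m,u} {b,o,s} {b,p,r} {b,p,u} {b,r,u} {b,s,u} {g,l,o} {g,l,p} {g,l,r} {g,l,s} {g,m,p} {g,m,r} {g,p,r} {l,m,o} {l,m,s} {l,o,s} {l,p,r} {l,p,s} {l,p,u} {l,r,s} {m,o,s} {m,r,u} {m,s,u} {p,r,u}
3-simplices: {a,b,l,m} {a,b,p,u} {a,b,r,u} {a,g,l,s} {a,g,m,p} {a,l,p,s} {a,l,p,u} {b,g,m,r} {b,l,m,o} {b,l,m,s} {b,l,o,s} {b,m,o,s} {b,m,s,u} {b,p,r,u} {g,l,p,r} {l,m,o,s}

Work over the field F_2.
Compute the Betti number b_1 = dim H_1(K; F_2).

n_0=10 n_1=41 n_2=50 n_3=16  [Z2]
∂1: piv[ab,ag,al,am,ao,ap,ar,as,au] rk=9  ker:bg,bl,bm,bo,bp,br,bs,bu,gl,gm,go,gp,gr,gs,lm,lo,lp,lr,ls,lu,mo,mp,mr,ms,mu,os,pr,ps,pu,rs,ru,su
∂2: piv[abl,abm,abp,abr,abu,agl,agm,agp,ags,alm,alo,alp,als,alu,amp,aps,apu,aru,bgm,bgr,blo,bls,bmo,bmr,bms,bmu,bos,bpr,bsu,glo,glr,lrs] rk=32  ker:blm,bpu,bru,glp,gls,gmp,gmr,gpr,lmo,lms,los,lpr,lps,lpu,mos,mru,msu,pru
∂3: piv[ablm,abpu,abru,agls,agmp,alps,alpu,bgmr,blmo,blms,blos,bmos,bmsu,bpru,glpr] rk=15  ker:lmos
b_1=(41−9)−32=0

b_1=0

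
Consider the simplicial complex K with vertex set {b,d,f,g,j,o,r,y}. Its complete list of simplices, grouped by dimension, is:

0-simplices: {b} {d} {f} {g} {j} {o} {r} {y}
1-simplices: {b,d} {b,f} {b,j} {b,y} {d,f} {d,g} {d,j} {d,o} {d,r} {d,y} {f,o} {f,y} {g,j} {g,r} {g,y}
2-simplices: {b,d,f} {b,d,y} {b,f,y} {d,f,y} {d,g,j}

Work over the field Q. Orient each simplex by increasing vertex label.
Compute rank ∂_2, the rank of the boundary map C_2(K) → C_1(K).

rank∂_2=4

n_0=8 n_1=15 n_2=5  [Q]
∂1: piv[bd,bf,bj,by,dg,do,dr] rk=7  ker:df,dj,dy,fo,fy,gj,gr,gy
∂2: piv[bdf,bdy,bfy,dgj] rk=4  ker:dfy
rk∂_2=4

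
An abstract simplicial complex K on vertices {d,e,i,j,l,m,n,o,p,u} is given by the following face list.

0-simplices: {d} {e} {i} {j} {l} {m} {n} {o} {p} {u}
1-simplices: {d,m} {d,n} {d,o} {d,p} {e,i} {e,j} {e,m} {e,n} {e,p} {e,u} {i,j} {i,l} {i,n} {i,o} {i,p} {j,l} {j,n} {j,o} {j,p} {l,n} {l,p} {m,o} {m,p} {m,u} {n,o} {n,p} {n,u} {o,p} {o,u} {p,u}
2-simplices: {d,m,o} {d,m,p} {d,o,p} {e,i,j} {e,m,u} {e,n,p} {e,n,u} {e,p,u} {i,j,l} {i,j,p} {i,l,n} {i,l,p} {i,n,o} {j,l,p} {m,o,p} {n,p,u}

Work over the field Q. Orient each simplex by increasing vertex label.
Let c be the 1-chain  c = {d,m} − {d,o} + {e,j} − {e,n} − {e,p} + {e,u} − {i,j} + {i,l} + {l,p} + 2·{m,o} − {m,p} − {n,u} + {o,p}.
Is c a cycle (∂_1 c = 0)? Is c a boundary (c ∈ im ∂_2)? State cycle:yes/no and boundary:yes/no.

n_0=10 n_1=30 n_2=16  [Q]
∂1: piv[dm,dn,do,dp,ei,ej,em,eu,il] rk=9  ker:en,ep,ij,in,io,ip,jl,jn,jo,jp,ln,lp,mo,mp,mu,no,np,nu,op,ou,pu
∂2: piv[dmo,dmp,dop,eij,emu,enp,enu,epu,ijl,ijp,iln,ilp,ino] rk=13  ker:jlp,mop,npu
∂1c = 0
c vs im∂2: residual ≠ 0 ⇒ not boundary

cycle:yes boundary:no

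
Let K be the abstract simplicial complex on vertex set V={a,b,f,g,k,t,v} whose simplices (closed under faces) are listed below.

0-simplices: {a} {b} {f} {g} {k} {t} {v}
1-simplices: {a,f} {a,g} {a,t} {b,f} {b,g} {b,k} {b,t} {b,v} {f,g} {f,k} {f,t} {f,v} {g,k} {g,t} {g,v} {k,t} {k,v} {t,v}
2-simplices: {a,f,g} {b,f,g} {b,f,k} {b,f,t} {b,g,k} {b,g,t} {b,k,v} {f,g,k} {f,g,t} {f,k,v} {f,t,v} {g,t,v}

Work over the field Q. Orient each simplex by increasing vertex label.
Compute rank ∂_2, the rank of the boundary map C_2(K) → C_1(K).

rank∂_2=10

n_0=7 n_1=18 n_2=12  [Q]
∂1: piv[af,ag,at,bf,bk,bv] rk=6  ker:bg,bt,fg,fk,ft,fv,gk,gt,gv,kt,kv,tv
∂2: piv[afg,bfg,bfk,bft,bgk,bgt,bkv,fkv,ftv,gtv] rk=10  ker:fgk,fgt
rk∂_2=10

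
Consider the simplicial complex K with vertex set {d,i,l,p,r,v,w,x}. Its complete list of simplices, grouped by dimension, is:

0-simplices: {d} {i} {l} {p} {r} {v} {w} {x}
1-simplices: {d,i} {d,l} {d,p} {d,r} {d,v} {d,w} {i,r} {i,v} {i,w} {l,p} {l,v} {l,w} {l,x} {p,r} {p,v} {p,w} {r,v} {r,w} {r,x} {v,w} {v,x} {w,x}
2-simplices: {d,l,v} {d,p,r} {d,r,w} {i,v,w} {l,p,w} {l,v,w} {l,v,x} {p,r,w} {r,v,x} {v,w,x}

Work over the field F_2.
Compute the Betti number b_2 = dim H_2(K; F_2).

b_2=0

n_0=8 n_1=22 n_2=10  [Z2]
∂1: piv[di,dl,dp,dr,dv,dw,lx] rk=7  ker:ir,iv,iw,lp,lv,lw,pr,pv,pw,rv,rw,rx,vw,vx,wx
∂2: piv[dlv,dpr,drw,ivw,lpw,lvw,lvx,prw,rvx,vwx] rk=10
b_2=(10−10)−0=0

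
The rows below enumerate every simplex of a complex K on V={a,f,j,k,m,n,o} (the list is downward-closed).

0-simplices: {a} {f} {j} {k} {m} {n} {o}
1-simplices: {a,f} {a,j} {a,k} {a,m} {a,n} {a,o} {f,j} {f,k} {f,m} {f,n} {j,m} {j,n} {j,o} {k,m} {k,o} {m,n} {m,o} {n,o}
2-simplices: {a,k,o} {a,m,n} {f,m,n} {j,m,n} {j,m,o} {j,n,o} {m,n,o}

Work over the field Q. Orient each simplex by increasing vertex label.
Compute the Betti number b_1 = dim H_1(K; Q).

b_1=6

n_0=7 n_1=18 n_2=7  [Q]
∂1: piv[af,aj,ak,am,an,ao] rk=6  ker:fj,fk,fm,fn,jm,jn,jo,km,ko,mn,mo,no
∂2: piv[ako,amn,fmn,jmn,jmo,jno] rk=6  ker:mno
b_1=(18−6)−6=6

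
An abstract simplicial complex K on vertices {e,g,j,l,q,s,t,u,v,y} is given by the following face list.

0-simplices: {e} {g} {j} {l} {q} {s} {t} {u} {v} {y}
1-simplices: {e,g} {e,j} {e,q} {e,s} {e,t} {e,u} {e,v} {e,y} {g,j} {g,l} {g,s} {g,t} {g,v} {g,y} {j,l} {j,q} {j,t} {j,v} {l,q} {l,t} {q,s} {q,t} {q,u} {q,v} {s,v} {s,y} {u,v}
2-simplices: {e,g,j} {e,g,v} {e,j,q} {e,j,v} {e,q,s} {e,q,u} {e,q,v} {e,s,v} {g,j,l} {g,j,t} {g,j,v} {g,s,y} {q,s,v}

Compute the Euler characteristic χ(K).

n_0=10 n_1=27 n_2=13
χ=+10−27+13=-4

χ(K)=-4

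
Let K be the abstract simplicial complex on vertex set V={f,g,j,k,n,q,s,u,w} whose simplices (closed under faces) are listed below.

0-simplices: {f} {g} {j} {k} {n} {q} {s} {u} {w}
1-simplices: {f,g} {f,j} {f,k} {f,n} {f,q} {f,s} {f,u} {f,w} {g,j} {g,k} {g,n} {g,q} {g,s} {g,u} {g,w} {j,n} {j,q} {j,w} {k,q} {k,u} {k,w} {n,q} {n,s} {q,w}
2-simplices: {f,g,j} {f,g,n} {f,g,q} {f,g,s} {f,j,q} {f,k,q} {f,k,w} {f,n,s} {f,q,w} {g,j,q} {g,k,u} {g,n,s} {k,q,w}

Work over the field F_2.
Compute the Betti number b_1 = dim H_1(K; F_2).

n_0=9 n_1=24 n_2=13  [Z2]
∂1: piv[fg,fj,fk,fn,fq,fs,fu,fw] rk=8  ker:gj,gk,gn,gq,gs,gu,gw,jn,jq,jw,kq,ku,kw,nq,ns,qw
∂2: piv[fgj,fgn,fgq,fgs,fjq,fkq,fkw,fns,fqw,gku] rk=10  ker:gjq,gns,kqw
b_1=(24−8)−10=6

b_1=6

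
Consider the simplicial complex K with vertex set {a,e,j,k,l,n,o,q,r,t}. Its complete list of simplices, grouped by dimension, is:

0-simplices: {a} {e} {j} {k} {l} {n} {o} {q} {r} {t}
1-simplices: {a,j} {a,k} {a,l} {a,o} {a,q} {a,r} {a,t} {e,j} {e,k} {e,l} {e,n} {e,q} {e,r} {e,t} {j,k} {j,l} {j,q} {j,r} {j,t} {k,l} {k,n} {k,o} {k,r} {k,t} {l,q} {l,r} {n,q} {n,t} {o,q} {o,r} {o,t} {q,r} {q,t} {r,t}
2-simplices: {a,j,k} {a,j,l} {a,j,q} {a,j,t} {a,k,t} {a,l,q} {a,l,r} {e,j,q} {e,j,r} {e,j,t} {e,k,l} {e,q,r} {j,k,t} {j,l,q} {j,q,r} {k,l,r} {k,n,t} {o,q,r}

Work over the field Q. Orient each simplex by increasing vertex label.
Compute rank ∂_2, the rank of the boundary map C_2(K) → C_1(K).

n_0=10 n_1=34 n_2=18  [Q]
∂1: piv[aj,ak,al,ao,aq,ar,at,ej,en] rk=9  ker:ek,el,eq,er,et,jk,jl,jq,jr,jt,kl,kn,ko,kr,kt,lq,lr,nq,nt,oq,or,ot,qr,qt,rt
∂2: piv[ajk,ajl,ajq,ajt,akt,alq,alr,ejq,ejr,ejt,ekl,eqr,klr,knt,oqr] rk=15  ker:jkt,jlq,jqr
rk∂_2=15

rank∂_2=15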